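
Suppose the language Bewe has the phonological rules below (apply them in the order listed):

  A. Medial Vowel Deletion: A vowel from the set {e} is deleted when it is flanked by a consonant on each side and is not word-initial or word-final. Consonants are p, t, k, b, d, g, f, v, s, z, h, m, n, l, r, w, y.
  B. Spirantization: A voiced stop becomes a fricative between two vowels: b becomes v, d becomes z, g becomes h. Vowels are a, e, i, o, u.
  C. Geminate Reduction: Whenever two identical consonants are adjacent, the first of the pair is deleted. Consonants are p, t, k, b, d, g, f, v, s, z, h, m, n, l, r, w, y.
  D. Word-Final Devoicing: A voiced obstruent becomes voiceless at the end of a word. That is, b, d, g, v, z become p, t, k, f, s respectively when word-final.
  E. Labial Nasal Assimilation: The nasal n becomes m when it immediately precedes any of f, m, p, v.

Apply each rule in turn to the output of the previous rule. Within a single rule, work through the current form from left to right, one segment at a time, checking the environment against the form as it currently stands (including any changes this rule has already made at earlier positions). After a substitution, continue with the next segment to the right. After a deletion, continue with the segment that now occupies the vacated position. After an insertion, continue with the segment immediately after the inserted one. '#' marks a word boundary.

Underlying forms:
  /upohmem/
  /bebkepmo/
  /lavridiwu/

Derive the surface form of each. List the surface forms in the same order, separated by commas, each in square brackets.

/upohmem/:
  A Medial Vowel Deletion: [upohmem] → [upohmm]
  B Spirantization: no change — [upohmm]
  C Geminate Reduction: [upohmm] → [upohm]
  D Word-Final Devoicing: no change — [upohm]
  E Labial Nasal Assimilation: no change — [upohm]
/bebkepmo/:
  A Medial Vowel Deletion: [bebkepmo] → [bbkpmo]
  B Spirantization: no change — [bbkpmo]
  C Geminate Reduction: [bbkpmo] → [bkpmo]
  D Word-Final Devoicing: no change — [bkpmo]
  E Labial Nasal Assimilation: no change — [bkpmo]
/lavridiwu/:
  A Medial Vowel Deletion: no change — [lavridiwu]
  B Spirantization: [lavridiwu] → [lavriziwu]
  C Geminate Reduction: no change — [lavriziwu]
  D Word-Final Devoicing: no change — [lavriziwu]
  E Labial Nasal Assimilation: no change — [lavriziwu]

[upohm], [bkpmo], [lavriziwu]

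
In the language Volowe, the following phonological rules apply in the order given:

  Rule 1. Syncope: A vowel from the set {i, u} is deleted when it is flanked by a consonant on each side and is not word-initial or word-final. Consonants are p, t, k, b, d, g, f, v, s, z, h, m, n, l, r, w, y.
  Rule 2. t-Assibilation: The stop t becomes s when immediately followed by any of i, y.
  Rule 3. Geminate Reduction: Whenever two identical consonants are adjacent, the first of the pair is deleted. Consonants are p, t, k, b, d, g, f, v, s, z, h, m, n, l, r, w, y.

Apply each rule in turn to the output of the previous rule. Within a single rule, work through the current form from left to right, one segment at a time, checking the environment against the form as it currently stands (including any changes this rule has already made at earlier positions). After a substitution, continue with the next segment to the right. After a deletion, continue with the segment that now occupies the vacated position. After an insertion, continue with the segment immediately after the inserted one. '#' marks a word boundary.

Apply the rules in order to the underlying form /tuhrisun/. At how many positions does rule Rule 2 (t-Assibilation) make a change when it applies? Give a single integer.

Rule 1 Syncope: [tuhrisun] → [thrsn]
Rule 2 t-Assibilation: no change — [thrsn]
Rule 3 Geminate Reduction: no change — [thrsn]
Rule Rule 2 changed 0 position(s).

0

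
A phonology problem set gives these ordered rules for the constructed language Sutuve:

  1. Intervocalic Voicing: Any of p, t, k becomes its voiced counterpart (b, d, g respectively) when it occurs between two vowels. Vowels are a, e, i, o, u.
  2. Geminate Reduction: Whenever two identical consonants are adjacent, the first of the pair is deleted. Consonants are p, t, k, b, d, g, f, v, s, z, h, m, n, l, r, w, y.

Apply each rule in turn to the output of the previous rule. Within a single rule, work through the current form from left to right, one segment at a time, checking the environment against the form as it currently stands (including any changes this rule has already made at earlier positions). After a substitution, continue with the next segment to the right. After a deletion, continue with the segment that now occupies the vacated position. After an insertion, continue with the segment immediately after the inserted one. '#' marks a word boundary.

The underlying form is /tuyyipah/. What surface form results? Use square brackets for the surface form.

1 Intervocalic Voicing: [tuyyipah] → [tuyyibah]
2 Geminate Reduction: [tuyyibah] → [tuyibah]

[tuyibah]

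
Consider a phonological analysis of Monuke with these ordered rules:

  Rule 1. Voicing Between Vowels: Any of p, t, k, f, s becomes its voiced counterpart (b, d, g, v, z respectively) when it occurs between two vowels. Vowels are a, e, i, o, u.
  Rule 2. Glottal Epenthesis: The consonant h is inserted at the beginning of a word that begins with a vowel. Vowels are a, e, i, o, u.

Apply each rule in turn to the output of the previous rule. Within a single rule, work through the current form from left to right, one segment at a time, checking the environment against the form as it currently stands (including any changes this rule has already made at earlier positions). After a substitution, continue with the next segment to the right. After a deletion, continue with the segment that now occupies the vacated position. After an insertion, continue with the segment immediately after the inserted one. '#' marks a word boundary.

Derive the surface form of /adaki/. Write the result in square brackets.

Rule 1 Voicing Between Vowels: [adaki] → [adagi]
Rule 2 Glottal Epenthesis: [adagi] → [hadagi]

[hadagi]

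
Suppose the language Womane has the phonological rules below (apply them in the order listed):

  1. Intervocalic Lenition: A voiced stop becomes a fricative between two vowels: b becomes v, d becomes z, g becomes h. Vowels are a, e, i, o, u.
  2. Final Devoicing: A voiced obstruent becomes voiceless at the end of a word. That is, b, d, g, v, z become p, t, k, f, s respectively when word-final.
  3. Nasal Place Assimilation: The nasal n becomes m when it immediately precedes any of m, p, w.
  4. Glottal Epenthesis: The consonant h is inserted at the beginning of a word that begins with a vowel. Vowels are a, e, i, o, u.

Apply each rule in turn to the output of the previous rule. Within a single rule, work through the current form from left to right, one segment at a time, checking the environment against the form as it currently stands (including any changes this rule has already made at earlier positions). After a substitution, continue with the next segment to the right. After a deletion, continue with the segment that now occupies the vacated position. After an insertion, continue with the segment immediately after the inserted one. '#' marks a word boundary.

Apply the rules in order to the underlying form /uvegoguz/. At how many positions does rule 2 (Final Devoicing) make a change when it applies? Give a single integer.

1 Intervocalic Lenition: [uvegoguz] → [uvehohuz]
2 Final Devoicing: [uvehohuz] → [uvehohus]
3 Nasal Place Assimilation: no change — [uvehohus]
4 Glottal Epenthesis: [uvehohus] → [huvehohus]
Rule 2 changed 1 position(s).

1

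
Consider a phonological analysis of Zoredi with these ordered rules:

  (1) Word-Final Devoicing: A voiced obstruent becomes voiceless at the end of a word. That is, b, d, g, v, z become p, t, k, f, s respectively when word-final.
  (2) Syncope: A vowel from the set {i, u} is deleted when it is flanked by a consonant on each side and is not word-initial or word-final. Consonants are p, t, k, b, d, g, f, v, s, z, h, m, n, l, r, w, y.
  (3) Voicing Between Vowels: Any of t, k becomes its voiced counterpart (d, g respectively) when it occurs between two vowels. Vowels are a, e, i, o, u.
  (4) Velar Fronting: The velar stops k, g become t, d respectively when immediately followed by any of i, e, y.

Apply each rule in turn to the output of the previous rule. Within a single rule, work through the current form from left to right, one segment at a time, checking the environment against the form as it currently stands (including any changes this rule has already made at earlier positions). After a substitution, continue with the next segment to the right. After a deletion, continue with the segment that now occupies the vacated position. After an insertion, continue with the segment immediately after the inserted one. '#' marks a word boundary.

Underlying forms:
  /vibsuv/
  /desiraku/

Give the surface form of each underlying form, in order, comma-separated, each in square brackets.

[vbsf], [desragu]

/vibsuv/:
  (1) Word-Final Devoicing: [vibsuv] → [vibsuf]
  (2) Syncope: [vibsuf] → [vbsf]
  (3) Voicing Between Vowels: no change — [vbsf]
  (4) Velar Fronting: no change — [vbsf]
/desiraku/:
  (1) Word-Final Devoicing: no change — [desiraku]
  (2) Syncope: [desiraku] → [desraku]
  (3) Voicing Between Vowels: [desraku] → [desragu]
  (4) Velar Fronting: no change — [desragu]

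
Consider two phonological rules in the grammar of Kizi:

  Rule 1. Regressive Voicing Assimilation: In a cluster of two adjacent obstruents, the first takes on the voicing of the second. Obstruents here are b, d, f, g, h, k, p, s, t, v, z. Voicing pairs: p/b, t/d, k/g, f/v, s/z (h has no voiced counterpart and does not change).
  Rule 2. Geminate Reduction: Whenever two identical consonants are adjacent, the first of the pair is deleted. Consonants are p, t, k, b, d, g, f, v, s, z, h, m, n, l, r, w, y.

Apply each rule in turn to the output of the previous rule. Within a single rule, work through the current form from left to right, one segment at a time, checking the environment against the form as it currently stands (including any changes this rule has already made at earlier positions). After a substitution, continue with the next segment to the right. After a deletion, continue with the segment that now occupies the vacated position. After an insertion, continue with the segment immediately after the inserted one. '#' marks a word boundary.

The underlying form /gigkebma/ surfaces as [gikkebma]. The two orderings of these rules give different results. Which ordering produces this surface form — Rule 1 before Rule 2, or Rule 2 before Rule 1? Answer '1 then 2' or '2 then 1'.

Order 1 then 2:
  1 Regressive Voicing Assimilation: [gigkebma] → [gikkebma]
  2 Geminate Reduction: [gikkebma] → [gikebma]
  result: [gikebma]
Order 2 then 1:
  2 Geminate Reduction: no change — [gigkebma]
  1 Regressive Voicing Assimilation: [gigkebma] → [gikkebma]
  result: [gikkebma]

2 then 1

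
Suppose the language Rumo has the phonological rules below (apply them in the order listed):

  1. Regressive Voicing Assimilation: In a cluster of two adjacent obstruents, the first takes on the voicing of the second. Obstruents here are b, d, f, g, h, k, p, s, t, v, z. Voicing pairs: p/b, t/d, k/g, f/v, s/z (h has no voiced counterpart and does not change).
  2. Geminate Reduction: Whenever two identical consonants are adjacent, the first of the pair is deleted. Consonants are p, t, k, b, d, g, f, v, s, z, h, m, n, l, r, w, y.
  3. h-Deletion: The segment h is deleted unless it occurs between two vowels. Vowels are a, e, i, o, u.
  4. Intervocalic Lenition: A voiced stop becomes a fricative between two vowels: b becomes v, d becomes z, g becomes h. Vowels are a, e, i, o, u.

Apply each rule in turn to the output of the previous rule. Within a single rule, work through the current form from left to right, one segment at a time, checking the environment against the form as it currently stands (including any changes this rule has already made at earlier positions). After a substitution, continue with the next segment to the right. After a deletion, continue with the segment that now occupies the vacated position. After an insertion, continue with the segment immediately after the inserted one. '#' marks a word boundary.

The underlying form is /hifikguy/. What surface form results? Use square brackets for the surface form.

1 Regressive Voicing Assimilation: [hifikguy] → [hifigguy]
2 Geminate Reduction: [hifigguy] → [hifiguy]
3 h-Deletion: [hifiguy] → [ifiguy]
4 Intervocalic Lenition: [ifiguy] → [ifihuy]

[ifihuy]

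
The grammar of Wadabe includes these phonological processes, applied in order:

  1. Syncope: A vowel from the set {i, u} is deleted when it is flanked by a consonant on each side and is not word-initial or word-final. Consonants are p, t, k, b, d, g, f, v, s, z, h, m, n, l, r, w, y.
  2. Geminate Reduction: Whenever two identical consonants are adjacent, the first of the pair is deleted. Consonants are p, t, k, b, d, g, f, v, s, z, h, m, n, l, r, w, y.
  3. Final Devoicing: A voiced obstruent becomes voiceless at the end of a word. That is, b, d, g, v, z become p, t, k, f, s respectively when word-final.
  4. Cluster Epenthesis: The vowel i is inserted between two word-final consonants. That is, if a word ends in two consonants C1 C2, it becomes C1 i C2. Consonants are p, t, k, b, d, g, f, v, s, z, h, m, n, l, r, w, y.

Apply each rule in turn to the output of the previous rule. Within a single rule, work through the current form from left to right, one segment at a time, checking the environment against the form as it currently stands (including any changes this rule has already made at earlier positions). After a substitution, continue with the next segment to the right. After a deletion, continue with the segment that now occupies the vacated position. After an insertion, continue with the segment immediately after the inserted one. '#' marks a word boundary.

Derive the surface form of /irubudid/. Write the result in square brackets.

1 Syncope: [irubudid] → [irbdd]
2 Geminate Reduction: [irbdd] → [irbd]
3 Final Devoicing: [irbd] → [irbt]
4 Cluster Epenthesis: [irbt] → [irbit]

[irbit]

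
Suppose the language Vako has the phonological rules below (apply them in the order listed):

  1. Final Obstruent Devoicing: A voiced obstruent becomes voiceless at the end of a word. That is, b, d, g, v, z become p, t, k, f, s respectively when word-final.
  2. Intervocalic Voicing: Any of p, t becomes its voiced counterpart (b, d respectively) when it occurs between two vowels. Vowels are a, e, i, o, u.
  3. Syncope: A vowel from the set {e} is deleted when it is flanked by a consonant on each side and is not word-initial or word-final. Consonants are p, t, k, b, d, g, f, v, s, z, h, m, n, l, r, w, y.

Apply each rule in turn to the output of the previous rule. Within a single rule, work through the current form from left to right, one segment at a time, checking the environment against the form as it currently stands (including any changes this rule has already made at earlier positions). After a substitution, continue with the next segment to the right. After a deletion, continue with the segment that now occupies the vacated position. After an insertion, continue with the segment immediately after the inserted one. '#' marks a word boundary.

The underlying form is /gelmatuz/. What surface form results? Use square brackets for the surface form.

[glmadus]

1 Final Obstruent Devoicing: [gelmatuz] → [gelmatus]
2 Intervocalic Voicing: [gelmatus] → [gelmadus]
3 Syncope: [gelmadus] → [glmadus]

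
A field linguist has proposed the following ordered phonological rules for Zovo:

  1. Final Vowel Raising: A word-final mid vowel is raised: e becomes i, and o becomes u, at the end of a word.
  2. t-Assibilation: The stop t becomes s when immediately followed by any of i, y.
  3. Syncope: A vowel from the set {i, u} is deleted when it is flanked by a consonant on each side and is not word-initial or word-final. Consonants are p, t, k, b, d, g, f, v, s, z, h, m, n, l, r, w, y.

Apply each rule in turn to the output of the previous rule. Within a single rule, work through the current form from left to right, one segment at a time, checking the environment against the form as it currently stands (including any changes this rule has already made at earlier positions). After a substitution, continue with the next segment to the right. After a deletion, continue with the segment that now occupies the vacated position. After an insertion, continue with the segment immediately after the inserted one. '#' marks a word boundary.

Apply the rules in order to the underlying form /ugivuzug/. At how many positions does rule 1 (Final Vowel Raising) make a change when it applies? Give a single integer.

1 Final Vowel Raising: no change — [ugivuzug]
2 t-Assibilation: no change — [ugivuzug]
3 Syncope: [ugivuzug] → [ugvzg]
Rule 1 changed 0 position(s).

0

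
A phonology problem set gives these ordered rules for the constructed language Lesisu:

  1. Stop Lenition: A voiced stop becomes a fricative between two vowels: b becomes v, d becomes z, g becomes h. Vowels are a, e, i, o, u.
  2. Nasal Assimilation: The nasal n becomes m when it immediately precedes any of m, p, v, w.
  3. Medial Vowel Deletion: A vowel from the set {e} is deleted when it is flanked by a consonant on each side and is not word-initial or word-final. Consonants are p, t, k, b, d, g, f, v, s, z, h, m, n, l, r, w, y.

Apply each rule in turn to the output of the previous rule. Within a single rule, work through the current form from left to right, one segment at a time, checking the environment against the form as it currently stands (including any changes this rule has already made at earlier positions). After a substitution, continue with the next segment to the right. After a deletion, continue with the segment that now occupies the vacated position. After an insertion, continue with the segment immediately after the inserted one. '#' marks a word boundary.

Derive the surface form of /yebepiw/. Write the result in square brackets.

[yvpiw]

1 Stop Lenition: [yebepiw] → [yevepiw]
2 Nasal Assimilation: no change — [yevepiw]
3 Medial Vowel Deletion: [yevepiw] → [yvpiw]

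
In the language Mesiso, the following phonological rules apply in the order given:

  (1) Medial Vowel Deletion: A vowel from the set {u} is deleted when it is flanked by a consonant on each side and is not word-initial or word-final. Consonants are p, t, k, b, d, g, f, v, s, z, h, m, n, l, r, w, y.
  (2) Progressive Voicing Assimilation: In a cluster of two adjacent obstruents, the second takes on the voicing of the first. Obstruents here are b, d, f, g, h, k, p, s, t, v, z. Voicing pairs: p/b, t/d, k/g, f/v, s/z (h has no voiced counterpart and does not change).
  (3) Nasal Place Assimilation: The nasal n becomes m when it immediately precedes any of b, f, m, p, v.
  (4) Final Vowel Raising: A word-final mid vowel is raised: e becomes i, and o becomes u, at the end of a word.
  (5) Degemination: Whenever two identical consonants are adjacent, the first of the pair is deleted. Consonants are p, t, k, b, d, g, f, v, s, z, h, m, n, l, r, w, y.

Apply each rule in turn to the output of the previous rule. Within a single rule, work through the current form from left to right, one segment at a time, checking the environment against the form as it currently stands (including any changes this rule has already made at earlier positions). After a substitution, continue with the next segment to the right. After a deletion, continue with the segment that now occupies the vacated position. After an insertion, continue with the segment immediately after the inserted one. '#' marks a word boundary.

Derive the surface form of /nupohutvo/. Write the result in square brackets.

(1) Medial Vowel Deletion: [nupohutvo] → [npohtvo]
(2) Progressive Voicing Assimilation: [npohtvo] → [npohtfo]
(3) Nasal Place Assimilation: [npohtfo] → [mpohtfo]
(4) Final Vowel Raising: [mpohtfo] → [mpohtfu]
(5) Degemination: no change — [mpohtfu]

[mpohtfu]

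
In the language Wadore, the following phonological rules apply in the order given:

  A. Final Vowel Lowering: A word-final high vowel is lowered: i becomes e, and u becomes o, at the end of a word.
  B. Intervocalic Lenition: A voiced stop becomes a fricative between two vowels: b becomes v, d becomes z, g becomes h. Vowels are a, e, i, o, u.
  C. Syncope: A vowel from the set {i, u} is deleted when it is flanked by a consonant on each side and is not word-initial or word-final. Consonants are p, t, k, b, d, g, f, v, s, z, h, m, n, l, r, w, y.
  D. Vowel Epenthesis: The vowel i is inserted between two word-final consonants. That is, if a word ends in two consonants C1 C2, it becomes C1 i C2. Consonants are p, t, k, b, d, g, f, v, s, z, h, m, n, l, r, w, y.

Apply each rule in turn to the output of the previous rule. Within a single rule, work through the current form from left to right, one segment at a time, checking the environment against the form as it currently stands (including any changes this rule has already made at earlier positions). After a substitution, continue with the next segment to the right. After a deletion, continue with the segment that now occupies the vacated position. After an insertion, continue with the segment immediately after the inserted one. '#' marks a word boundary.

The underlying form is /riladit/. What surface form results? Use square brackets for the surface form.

A Final Vowel Lowering: no change — [riladit]
B Intervocalic Lenition: [riladit] → [rilazit]
C Syncope: [rilazit] → [rlazt]
D Vowel Epenthesis: [rlazt] → [rlazit]

[rlazit]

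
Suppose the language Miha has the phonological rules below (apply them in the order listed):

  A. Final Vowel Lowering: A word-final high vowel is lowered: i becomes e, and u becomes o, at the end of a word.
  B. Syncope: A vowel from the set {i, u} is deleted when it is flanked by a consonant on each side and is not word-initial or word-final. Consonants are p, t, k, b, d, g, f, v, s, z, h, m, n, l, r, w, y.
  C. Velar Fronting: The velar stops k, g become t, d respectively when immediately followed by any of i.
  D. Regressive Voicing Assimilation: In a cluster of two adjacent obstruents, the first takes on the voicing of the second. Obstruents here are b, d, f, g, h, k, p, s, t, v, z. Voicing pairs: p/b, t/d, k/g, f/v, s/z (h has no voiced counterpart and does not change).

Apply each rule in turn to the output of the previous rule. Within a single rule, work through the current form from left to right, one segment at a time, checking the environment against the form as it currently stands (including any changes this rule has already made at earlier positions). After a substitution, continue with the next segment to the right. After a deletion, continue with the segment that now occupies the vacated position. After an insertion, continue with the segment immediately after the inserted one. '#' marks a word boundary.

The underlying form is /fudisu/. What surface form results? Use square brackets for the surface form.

[vtso]

A Final Vowel Lowering: [fudisu] → [fudiso]
B Syncope: [fudiso] → [fdso]
C Velar Fronting: no change — [fdso]
D Regressive Voicing Assimilation: [fdso] → [vtso]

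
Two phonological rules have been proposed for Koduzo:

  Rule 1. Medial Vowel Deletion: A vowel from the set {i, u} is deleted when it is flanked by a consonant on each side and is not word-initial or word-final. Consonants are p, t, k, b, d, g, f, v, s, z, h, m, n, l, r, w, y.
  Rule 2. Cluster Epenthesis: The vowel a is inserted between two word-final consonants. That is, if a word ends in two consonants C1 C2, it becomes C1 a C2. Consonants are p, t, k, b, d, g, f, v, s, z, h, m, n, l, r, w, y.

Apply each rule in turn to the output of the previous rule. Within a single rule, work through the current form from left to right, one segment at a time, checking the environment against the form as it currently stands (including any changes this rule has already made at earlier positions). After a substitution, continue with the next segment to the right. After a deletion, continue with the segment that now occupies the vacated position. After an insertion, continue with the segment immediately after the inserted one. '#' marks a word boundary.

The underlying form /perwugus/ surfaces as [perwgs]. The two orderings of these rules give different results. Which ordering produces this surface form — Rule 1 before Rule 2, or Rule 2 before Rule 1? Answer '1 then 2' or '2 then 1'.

2 then 1

Order 1 then 2:
  1 Medial Vowel Deletion: [perwugus] → [perwgs]
  2 Cluster Epenthesis: [perwgs] → [perwgas]
  result: [perwgas]
Order 2 then 1:
  2 Cluster Epenthesis: no change — [perwugus]
  1 Medial Vowel Deletion: [perwugus] → [perwgs]
  result: [perwgs]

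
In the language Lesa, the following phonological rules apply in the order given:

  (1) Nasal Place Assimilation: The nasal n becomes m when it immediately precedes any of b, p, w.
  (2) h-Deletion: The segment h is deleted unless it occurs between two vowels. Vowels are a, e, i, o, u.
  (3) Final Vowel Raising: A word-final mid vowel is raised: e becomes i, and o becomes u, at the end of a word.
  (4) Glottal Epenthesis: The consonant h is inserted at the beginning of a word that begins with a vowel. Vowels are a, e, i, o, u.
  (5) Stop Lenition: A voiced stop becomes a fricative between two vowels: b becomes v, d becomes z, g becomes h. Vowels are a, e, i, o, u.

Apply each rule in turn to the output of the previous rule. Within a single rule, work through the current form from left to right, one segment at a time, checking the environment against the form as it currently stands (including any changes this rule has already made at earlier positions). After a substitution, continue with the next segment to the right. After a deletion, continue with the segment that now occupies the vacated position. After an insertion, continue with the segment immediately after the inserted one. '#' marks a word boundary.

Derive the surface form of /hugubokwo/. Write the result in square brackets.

(1) Nasal Place Assimilation: no change — [hugubokwo]
(2) h-Deletion: [hugubokwo] → [ugubokwo]
(3) Final Vowel Raising: [ugubokwo] → [ugubokwu]
(4) Glottal Epenthesis: [ugubokwu] → [hugubokwu]
(5) Stop Lenition: [hugubokwu] → [huhuvokwu]

[huhuvokwu]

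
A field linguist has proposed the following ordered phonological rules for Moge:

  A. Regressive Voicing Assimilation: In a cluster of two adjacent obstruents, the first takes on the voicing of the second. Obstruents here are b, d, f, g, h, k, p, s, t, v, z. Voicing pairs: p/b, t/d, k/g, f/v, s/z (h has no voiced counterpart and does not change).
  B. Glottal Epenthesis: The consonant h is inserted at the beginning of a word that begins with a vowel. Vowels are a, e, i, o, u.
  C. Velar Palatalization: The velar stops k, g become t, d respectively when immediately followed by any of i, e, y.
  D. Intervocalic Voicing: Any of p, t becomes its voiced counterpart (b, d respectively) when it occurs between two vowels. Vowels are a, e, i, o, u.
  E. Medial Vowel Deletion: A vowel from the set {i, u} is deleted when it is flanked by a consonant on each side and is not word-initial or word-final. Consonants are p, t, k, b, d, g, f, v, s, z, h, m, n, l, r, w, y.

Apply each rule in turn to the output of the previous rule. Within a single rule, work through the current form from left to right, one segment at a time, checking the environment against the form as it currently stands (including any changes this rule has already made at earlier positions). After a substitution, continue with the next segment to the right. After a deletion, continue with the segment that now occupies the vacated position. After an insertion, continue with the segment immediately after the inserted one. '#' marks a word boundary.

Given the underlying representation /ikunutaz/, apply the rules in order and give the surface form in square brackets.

[hkndaz]

A Regressive Voicing Assimilation: no change — [ikunutaz]
B Glottal Epenthesis: [ikunutaz] → [hikunutaz]
C Velar Palatalization: no change — [hikunutaz]
D Intervocalic Voicing: [hikunutaz] → [hikunudaz]
E Medial Vowel Deletion: [hikunudaz] → [hkndaz]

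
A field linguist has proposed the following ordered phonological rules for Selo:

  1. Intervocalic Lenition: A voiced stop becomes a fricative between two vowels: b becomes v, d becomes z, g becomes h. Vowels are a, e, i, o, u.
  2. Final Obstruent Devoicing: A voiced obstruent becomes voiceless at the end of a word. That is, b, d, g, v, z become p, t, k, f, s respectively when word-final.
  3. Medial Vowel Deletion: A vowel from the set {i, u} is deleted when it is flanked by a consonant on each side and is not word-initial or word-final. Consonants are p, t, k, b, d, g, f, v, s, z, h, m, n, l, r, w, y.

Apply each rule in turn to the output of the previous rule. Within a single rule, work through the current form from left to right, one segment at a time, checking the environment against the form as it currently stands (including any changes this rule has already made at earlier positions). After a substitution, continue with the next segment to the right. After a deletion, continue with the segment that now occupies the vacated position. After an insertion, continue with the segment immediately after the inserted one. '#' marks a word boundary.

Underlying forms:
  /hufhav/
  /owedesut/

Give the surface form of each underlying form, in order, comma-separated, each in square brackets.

[hfhaf], [owezest]

/hufhav/:
  1 Intervocalic Lenition: no change — [hufhav]
  2 Final Obstruent Devoicing: [hufhav] → [hufhaf]
  3 Medial Vowel Deletion: [hufhaf] → [hfhaf]
/owedesut/:
  1 Intervocalic Lenition: [owedesut] → [owezesut]
  2 Final Obstruent Devoicing: no change — [owezesut]
  3 Medial Vowel Deletion: [owezesut] → [owezest]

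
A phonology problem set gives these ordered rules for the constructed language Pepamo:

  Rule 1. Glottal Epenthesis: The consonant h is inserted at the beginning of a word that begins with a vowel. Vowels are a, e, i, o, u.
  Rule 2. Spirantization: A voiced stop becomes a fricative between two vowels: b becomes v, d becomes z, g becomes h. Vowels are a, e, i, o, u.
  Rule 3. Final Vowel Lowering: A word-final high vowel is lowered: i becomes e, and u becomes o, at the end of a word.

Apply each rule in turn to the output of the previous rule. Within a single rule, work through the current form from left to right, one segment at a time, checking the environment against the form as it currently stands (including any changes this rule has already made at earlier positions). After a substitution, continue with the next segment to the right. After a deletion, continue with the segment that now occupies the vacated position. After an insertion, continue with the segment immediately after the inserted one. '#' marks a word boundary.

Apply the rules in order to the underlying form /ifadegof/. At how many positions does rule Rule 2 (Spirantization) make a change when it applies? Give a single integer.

Rule 1 Glottal Epenthesis: [ifadegof] → [hifadegof]
Rule 2 Spirantization: [hifadegof] → [hifazehof]
Rule 3 Final Vowel Lowering: no change — [hifazehof]
Rule Rule 2 changed 2 position(s).

2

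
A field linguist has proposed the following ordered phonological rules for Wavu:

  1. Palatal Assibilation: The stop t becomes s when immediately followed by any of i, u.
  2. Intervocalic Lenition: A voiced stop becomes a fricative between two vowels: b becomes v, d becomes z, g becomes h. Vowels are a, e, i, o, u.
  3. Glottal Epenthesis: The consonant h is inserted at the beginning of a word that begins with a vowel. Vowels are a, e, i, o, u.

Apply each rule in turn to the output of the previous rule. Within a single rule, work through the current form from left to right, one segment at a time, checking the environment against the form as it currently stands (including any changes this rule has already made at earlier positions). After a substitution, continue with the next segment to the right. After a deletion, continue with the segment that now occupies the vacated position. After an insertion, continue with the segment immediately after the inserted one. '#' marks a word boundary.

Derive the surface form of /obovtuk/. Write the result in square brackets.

1 Palatal Assibilation: [obovtuk] → [obovsuk]
2 Intervocalic Lenition: [obovsuk] → [ovovsuk]
3 Glottal Epenthesis: [ovovsuk] → [hovovsuk]

[hovovsuk]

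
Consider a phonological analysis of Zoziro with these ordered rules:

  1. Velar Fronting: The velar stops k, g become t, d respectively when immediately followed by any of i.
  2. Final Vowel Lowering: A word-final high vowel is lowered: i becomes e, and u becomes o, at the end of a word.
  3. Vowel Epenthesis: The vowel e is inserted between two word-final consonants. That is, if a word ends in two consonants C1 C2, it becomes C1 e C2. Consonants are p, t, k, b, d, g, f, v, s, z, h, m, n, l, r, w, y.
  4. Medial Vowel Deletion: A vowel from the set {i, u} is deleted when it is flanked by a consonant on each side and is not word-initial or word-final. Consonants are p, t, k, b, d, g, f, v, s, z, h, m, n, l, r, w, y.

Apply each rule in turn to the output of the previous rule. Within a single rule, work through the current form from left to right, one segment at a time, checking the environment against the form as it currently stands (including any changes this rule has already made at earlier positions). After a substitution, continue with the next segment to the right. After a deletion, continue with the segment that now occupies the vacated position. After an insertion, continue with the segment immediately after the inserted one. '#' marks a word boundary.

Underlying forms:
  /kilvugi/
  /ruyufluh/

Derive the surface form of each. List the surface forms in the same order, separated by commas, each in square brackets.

[tlvde], [ryflh]

/kilvugi/:
  1 Velar Fronting: [kilvugi] → [tilvudi]
  2 Final Vowel Lowering: [tilvudi] → [tilvude]
  3 Vowel Epenthesis: no change — [tilvude]
  4 Medial Vowel Deletion: [tilvude] → [tlvde]
/ruyufluh/:
  1 Velar Fronting: no change — [ruyufluh]
  2 Final Vowel Lowering: no change — [ruyufluh]
  3 Vowel Epenthesis: no change — [ruyufluh]
  4 Medial Vowel Deletion: [ruyufluh] → [ryflh]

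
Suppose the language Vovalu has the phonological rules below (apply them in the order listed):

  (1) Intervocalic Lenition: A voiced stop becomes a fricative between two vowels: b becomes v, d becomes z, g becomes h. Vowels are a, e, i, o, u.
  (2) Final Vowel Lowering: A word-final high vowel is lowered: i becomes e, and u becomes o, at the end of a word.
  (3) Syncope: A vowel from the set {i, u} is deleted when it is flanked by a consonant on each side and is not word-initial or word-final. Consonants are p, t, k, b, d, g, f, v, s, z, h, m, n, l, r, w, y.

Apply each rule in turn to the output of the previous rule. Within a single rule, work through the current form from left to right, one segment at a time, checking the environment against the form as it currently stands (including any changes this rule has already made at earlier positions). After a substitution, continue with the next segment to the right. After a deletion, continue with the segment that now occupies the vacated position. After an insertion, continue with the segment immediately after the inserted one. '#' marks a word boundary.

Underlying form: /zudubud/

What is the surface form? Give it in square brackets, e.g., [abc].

[zzvd]

(1) Intervocalic Lenition: [zudubud] → [zuzuvud]
(2) Final Vowel Lowering: no change — [zuzuvud]
(3) Syncope: [zuzuvud] → [zzvd]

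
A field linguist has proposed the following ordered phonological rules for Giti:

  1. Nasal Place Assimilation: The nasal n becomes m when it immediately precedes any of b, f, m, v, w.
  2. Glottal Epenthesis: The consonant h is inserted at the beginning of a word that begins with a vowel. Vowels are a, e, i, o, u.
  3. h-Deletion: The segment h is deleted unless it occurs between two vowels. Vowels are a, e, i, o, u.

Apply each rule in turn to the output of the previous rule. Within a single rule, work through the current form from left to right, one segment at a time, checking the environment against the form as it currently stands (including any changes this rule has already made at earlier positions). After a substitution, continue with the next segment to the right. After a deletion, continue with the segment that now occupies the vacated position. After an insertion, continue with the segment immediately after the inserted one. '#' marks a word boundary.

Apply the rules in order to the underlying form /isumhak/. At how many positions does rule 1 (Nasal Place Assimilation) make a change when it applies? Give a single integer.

1 Nasal Place Assimilation: no change — [isumhak]
2 Glottal Epenthesis: [isumhak] → [hisumhak]
3 h-Deletion: [hisumhak] → [isumak]
Rule 1 changed 0 position(s).

0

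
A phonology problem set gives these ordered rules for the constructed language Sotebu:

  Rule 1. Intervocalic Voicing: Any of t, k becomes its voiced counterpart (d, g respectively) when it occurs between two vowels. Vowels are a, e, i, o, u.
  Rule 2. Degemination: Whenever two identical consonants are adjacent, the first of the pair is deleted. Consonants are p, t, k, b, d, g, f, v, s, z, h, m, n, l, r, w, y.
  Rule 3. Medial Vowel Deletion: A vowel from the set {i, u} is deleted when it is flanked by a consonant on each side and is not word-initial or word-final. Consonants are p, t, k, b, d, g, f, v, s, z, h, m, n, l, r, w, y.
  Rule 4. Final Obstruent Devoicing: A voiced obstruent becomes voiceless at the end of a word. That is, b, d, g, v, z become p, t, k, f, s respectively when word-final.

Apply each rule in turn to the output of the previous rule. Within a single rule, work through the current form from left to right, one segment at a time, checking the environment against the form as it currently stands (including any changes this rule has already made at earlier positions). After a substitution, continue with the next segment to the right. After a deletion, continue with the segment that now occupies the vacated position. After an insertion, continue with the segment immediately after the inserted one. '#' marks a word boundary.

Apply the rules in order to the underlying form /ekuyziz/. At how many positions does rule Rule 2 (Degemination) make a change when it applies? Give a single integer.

Rule 1 Intervocalic Voicing: [ekuyziz] → [eguyziz]
Rule 2 Degemination: no change — [eguyziz]
Rule 3 Medial Vowel Deletion: [eguyziz] → [egyzz]
Rule 4 Final Obstruent Devoicing: [egyzz] → [egyzs]
Rule Rule 2 changed 0 position(s).

0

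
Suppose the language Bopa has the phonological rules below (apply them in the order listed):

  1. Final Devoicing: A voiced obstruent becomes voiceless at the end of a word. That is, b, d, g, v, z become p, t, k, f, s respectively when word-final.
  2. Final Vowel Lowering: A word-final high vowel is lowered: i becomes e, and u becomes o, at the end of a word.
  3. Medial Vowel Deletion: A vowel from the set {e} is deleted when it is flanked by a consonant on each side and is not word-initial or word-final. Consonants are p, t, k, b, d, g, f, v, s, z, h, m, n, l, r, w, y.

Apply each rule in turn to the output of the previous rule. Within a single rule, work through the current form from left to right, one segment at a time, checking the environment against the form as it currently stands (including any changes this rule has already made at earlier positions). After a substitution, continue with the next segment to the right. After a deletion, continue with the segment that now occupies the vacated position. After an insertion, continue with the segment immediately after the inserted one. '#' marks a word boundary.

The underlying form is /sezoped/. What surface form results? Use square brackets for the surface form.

1 Final Devoicing: [sezoped] → [sezopet]
2 Final Vowel Lowering: no change — [sezopet]
3 Medial Vowel Deletion: [sezopet] → [szopt]

[szopt]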